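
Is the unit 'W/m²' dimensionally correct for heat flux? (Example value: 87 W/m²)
Yes

heat flux has SI base units: kg / s^3
W/m² reduces to the same SI base units, so it is a valid unit for heat flux.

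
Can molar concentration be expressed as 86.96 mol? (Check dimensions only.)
No

molar concentration has SI base units: mol / m^3
mol does NOT reduce to mol / m^3; a valid unit for molar concentration would be e.g. mol/m³.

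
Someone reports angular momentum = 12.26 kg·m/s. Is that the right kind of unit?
No

angular momentum has SI base units: kg * m^2 / s
kg·m/s does NOT reduce to kg * m^2 / s; a valid unit for angular momentum would be e.g. kg·m²/s.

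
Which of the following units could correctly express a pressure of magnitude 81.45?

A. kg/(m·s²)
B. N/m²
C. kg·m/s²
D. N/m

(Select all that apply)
A, B

pressure has SI base units: kg / (m * s^2)

Checking each option against kg / (m * s^2):
  A. kg/(m·s²): ✓ matches
  B. N/m²: ✓ matches
  C. kg·m/s²: ✗ does not match
  D. N/m: ✗ does not match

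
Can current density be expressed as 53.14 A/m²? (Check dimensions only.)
Yes

current density has SI base units: A / m^2
A/m² reduces to the same SI base units, so it is a valid unit for current density.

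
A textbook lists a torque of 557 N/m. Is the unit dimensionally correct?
No

torque has SI base units: kg * m^2 / s^2
N/m does NOT reduce to kg * m^2 / s^2; a valid unit for torque would be e.g. N·m.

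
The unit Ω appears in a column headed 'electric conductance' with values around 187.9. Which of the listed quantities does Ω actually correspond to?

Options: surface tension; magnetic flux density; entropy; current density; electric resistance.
electric resistance

electric conductance should have units dimensionally equivalent to A^2 * s^3 / (kg * m^2) (e.g. S).
The given unit 'Ω' reduces to kg * m^2 / (A^2 * s^3). Of the listed options, that is the dimensionality of electric resistance.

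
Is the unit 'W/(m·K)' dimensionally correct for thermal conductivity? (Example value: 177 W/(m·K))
Yes

thermal conductivity has SI base units: kg * m / (s^3 * K)
W/(m·K) reduces to the same SI base units, so it is a valid unit for thermal conductivity.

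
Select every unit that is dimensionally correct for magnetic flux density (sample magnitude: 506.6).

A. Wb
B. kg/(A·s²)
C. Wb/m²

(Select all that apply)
B, C

magnetic flux density has SI base units: kg / (A * s^2)

Checking each option against kg / (A * s^2):
  A. Wb: ✗ does not match
  B. kg/(A·s²): ✓ matches
  C. Wb/m²: ✓ matches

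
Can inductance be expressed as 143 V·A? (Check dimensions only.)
No

inductance has SI base units: kg * m^2 / (A^2 * s^2)
V·A does NOT reduce to kg * m^2 / (A^2 * s^2); a valid unit for inductance would be e.g. H.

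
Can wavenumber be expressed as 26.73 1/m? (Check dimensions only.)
Yes

wavenumber has SI base units: 1 / m
1/m reduces to the same SI base units, so it is a valid unit for wavenumber.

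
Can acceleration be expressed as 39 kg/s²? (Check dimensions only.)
No

acceleration has SI base units: m / s^2
kg/s² does NOT reduce to m / s^2; a valid unit for acceleration would be e.g. m/s².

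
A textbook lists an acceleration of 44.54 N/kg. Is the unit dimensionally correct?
Yes

acceleration has SI base units: m / s^2
N/kg reduces to the same SI base units, so it is a valid unit for acceleration.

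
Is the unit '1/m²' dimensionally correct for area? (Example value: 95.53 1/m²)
No

area has SI base units: m^2
1/m² does NOT reduce to m^2; a valid unit for area would be e.g. m².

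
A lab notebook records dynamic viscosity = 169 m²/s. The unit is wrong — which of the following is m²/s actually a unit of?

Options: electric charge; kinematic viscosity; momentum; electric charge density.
kinematic viscosity

dynamic viscosity should have units dimensionally equivalent to kg / (m * s) (e.g. Pa·s).
The given unit 'm²/s' reduces to m^2 / s. Of the listed options, that is the dimensionality of kinematic viscosity.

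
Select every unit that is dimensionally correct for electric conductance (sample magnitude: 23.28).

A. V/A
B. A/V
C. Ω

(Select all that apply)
B

electric conductance has SI base units: A^2 * s^3 / (kg * m^2)

Checking each option against A^2 * s^3 / (kg * m^2):
  A. V/A: ✗ does not match
  B. A/V: ✓ matches
  C. Ω: ✗ does not match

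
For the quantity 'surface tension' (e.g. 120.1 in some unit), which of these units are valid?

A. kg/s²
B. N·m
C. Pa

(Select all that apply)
A

surface tension has SI base units: kg / s^2

Checking each option against kg / s^2:
  A. kg/s²: ✓ matches
  B. N·m: ✗ does not match
  C. Pa: ✗ does not match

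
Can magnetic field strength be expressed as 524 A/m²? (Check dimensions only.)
No

magnetic field strength has SI base units: A / m
A/m² does NOT reduce to A / m; a valid unit for magnetic field strength would be e.g. A/m.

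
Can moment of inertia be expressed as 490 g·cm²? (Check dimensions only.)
Yes

moment of inertia has SI base units: kg * m^2
g·cm² reduces to the same SI base units, so it is a valid unit for moment of inertia.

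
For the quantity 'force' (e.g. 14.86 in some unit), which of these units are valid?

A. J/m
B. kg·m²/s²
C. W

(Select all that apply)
A

force has SI base units: kg * m / s^2

Checking each option against kg * m / s^2:
  A. J/m: ✓ matches
  B. kg·m²/s²: ✗ does not match
  C. W: ✗ does not match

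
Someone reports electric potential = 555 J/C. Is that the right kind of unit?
Yes

electric potential has SI base units: kg * m^2 / (A * s^3)
J/C reduces to the same SI base units, so it is a valid unit for electric potential.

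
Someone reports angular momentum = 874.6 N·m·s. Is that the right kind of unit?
Yes

angular momentum has SI base units: kg * m^2 / s
N·m·s reduces to the same SI base units, so it is a valid unit for angular momentum.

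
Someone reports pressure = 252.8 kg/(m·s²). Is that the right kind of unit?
Yes

pressure has SI base units: kg / (m * s^2)
kg/(m·s²) reduces to the same SI base units, so it is a valid unit for pressure.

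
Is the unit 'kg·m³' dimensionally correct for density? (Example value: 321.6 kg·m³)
No

density has SI base units: kg / m^3
kg·m³ does NOT reduce to kg / m^3; a valid unit for density would be e.g. kg/m³.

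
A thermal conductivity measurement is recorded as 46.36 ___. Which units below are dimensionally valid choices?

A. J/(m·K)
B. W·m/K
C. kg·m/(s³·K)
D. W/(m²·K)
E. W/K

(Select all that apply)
C

thermal conductivity has SI base units: kg * m / (s^3 * K)

Checking each option against kg * m / (s^3 * K):
  A. J/(m·K): ✗ does not match
  B. W·m/K: ✗ does not match
  C. kg·m/(s³·K): ✓ matches
  D. W/(m²·K): ✗ does not match
  E. W/K: ✗ does not match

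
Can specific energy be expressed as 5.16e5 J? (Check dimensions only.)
No

specific energy has SI base units: m^2 / s^2
J does NOT reduce to m^2 / s^2; a valid unit for specific energy would be e.g. J/kg.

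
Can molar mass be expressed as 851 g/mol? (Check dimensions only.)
Yes

molar mass has SI base units: kg / mol
g/mol reduces to the same SI base units, so it is a valid unit for molar mass.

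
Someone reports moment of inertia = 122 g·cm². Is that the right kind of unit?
Yes

moment of inertia has SI base units: kg * m^2
g·cm² reduces to the same SI base units, so it is a valid unit for moment of inertia.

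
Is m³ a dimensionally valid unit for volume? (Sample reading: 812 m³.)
Yes

volume has SI base units: m^3
m³ reduces to the same SI base units, so it is a valid unit for volume.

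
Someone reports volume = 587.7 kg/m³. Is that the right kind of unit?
No

volume has SI base units: m^3
kg/m³ does NOT reduce to m^3; a valid unit for volume would be e.g. m³.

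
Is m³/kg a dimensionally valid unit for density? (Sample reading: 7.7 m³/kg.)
No

density has SI base units: kg / m^3
m³/kg does NOT reduce to kg / m^3; a valid unit for density would be e.g. kg/m³.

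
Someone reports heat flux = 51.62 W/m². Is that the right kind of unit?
Yes

heat flux has SI base units: kg / s^3
W/m² reduces to the same SI base units, so it is a valid unit for heat flux.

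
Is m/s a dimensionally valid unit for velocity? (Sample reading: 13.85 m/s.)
Yes

velocity has SI base units: m / s
m/s reduces to the same SI base units, so it is a valid unit for velocity.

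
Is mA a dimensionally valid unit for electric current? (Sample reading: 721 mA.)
Yes

electric current has SI base units: A
mA reduces to the same SI base units, so it is a valid unit for electric current.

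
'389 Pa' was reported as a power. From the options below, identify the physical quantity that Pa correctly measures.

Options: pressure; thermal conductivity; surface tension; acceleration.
pressure

power should have units dimensionally equivalent to kg * m^2 / s^3 (e.g. W).
The given unit 'Pa' reduces to kg / (m * s^2). Of the listed options, that is the dimensionality of pressure.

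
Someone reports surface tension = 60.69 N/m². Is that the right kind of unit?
No

surface tension has SI base units: kg / s^2
N/m² does NOT reduce to kg / s^2; a valid unit for surface tension would be e.g. N/m.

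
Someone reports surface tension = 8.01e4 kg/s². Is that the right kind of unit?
Yes

surface tension has SI base units: kg / s^2
kg/s² reduces to the same SI base units, so it is a valid unit for surface tension.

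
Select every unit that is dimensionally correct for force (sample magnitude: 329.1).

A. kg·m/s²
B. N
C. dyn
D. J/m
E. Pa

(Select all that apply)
A, B, C, D

force has SI base units: kg * m / s^2

Checking each option against kg * m / s^2:
  A. kg·m/s²: ✓ matches
  B. N: ✓ matches
  C. dyn: ✓ matches
  D. J/m: ✓ matches
  E. Pa: ✗ does not match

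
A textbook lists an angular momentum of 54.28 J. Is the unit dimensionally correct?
No

angular momentum has SI base units: kg * m^2 / s
J does NOT reduce to kg * m^2 / s; a valid unit for angular momentum would be e.g. kg·m²/s.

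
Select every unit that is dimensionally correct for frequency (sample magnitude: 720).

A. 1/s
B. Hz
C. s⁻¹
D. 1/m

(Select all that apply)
A, B, C

frequency has SI base units: 1 / s

Checking each option against 1 / s:
  A. 1/s: ✓ matches
  B. Hz: ✓ matches
  C. s⁻¹: ✓ matches
  D. 1/m: ✗ does not match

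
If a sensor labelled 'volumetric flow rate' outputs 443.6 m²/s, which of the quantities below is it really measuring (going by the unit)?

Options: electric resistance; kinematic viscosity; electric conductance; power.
kinematic viscosity

volumetric flow rate should have units dimensionally equivalent to m^3 / s (e.g. m³/s).
The given unit 'm²/s' reduces to m^2 / s. Of the listed options, that is the dimensionality of kinematic viscosity.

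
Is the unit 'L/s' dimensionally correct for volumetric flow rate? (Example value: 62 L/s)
Yes

volumetric flow rate has SI base units: m^3 / s
L/s reduces to the same SI base units, so it is a valid unit for volumetric flow rate.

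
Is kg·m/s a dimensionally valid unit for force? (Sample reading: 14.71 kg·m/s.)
No

force has SI base units: kg * m / s^2
kg·m/s does NOT reduce to kg * m / s^2; a valid unit for force would be e.g. N.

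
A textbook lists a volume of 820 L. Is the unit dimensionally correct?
Yes

volume has SI base units: m^3
L reduces to the same SI base units, so it is a valid unit for volume.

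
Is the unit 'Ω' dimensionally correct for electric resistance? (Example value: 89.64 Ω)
Yes

electric resistance has SI base units: kg * m^2 / (A^2 * s^3)
Ω reduces to the same SI base units, so it is a valid unit for electric resistance.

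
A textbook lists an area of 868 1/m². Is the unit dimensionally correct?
No

area has SI base units: m^2
1/m² does NOT reduce to m^2; a valid unit for area would be e.g. m².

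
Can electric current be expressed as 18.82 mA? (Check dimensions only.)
Yes

electric current has SI base units: A
mA reduces to the same SI base units, so it is a valid unit for electric current.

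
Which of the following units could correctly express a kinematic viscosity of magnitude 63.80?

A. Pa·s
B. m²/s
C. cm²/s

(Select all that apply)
B, C

kinematic viscosity has SI base units: m^2 / s

Checking each option against m^2 / s:
  A. Pa·s: ✗ does not match
  B. m²/s: ✓ matches
  C. cm²/s: ✓ matches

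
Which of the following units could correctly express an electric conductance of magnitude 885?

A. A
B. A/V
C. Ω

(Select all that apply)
B

electric conductance has SI base units: A^2 * s^3 / (kg * m^2)

Checking each option against A^2 * s^3 / (kg * m^2):
  A. A: ✗ does not match
  B. A/V: ✓ matches
  C. Ω: ✗ does not match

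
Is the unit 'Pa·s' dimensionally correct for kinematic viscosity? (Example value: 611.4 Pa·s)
No

kinematic viscosity has SI base units: m^2 / s
Pa·s does NOT reduce to m^2 / s; a valid unit for kinematic viscosity would be e.g. m²/s.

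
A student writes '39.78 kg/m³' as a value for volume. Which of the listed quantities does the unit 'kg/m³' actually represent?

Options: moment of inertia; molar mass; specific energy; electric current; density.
density

volume should have units dimensionally equivalent to m^3 (e.g. m³).
The given unit 'kg/m³' reduces to kg / m^3. Of the listed options, that is the dimensionality of density.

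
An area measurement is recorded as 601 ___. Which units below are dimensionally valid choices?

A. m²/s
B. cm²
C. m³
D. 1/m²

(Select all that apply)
B

area has SI base units: m^2

Checking each option against m^2:
  A. m²/s: ✗ does not match
  B. cm²: ✓ matches
  C. m³: ✗ does not match
  D. 1/m²: ✗ does not match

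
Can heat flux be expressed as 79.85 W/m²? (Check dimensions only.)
Yes

heat flux has SI base units: kg / s^3
W/m² reduces to the same SI base units, so it is a valid unit for heat flux.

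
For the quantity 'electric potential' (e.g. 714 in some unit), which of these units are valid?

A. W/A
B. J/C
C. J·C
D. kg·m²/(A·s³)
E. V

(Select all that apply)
A, B, D, E

electric potential has SI base units: kg * m^2 / (A * s^3)

Checking each option against kg * m^2 / (A * s^3):
  A. W/A: ✓ matches
  B. J/C: ✓ matches
  C. J·C: ✗ does not match
  D. kg·m²/(A·s³): ✓ matches
  E. V: ✓ matches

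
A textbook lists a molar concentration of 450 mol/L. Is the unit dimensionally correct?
Yes

molar concentration has SI base units: mol / m^3
mol/L reduces to the same SI base units, so it is a valid unit for molar concentration.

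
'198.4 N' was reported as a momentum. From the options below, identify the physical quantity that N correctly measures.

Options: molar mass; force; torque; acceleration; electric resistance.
force

momentum should have units dimensionally equivalent to kg * m / s (e.g. kg·m/s).
The given unit 'N' reduces to kg * m / s^2. Of the listed options, that is the dimensionality of force.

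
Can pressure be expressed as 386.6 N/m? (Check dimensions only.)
No

pressure has SI base units: kg / (m * s^2)
N/m does NOT reduce to kg / (m * s^2); a valid unit for pressure would be e.g. Pa.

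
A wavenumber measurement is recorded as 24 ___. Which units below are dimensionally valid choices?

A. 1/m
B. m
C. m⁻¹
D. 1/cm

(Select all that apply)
A, C, D

wavenumber has SI base units: 1 / m

Checking each option against 1 / m:
  A. 1/m: ✓ matches
  B. m: ✗ does not match
  C. m⁻¹: ✓ matches
  D. 1/cm: ✓ matches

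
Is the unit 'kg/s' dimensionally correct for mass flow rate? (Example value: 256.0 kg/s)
Yes

mass flow rate has SI base units: kg / s
kg/s reduces to the same SI base units, so it is a valid unit for mass flow rate.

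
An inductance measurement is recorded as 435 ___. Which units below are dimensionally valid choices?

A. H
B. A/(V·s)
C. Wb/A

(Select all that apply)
A, C

inductance has SI base units: kg * m^2 / (A^2 * s^2)

Checking each option against kg * m^2 / (A^2 * s^2):
  A. H: ✓ matches
  B. A/(V·s): ✗ does not match
  C. Wb/A: ✓ matches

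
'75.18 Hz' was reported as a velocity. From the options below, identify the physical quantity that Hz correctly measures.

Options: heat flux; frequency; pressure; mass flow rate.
frequency

velocity should have units dimensionally equivalent to m / s (e.g. m/s).
The given unit 'Hz' reduces to 1 / s. Of the listed options, that is the dimensionality of frequency.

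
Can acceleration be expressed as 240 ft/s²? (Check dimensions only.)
Yes

acceleration has SI base units: m / s^2
ft/s² reduces to the same SI base units, so it is a valid unit for acceleration.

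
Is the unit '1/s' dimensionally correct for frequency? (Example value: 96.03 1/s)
Yes

frequency has SI base units: 1 / s
1/s reduces to the same SI base units, so it is a valid unit for frequency.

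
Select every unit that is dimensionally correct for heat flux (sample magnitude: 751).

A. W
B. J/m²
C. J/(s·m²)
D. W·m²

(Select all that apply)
C

heat flux has SI base units: kg / s^3

Checking each option against kg / s^3:
  A. W: ✗ does not match
  B. J/m²: ✗ does not match
  C. J/(s·m²): ✓ matches
  D. W·m²: ✗ does not match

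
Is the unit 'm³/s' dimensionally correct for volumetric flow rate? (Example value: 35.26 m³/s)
Yes

volumetric flow rate has SI base units: m^3 / s
m³/s reduces to the same SI base units, so it is a valid unit for volumetric flow rate.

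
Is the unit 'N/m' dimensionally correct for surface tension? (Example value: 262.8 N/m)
Yes

surface tension has SI base units: kg / s^2
N/m reduces to the same SI base units, so it is a valid unit for surface tension.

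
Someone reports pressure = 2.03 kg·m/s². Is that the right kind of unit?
No

pressure has SI base units: kg / (m * s^2)
kg·m/s² does NOT reduce to kg / (m * s^2); a valid unit for pressure would be e.g. Pa.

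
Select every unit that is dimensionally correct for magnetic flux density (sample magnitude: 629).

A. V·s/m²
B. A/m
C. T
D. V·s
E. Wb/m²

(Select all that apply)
A, C, E

magnetic flux density has SI base units: kg / (A * s^2)

Checking each option against kg / (A * s^2):
  A. V·s/m²: ✓ matches
  B. A/m: ✗ does not match
  C. T: ✓ matches
  D. V·s: ✗ does not match
  E. Wb/m²: ✓ matches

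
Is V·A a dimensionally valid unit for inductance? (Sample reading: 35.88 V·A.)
No

inductance has SI base units: kg * m^2 / (A^2 * s^2)
V·A does NOT reduce to kg * m^2 / (A^2 * s^2); a valid unit for inductance would be e.g. H.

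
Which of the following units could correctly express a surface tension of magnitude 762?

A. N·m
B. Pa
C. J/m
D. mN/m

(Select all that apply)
D

surface tension has SI base units: kg / s^2

Checking each option against kg / s^2:
  A. N·m: ✗ does not match
  B. Pa: ✗ does not match
  C. J/m: ✗ does not match
  D. mN/m: ✓ matches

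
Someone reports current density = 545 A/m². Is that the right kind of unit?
Yes

current density has SI base units: A / m^2
A/m² reduces to the same SI base units, so it is a valid unit for current density.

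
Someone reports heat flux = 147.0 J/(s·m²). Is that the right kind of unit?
Yes

heat flux has SI base units: kg / s^3
J/(s·m²) reduces to the same SI base units, so it is a valid unit for heat flux.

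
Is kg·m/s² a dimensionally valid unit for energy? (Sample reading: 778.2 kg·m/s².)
No

energy has SI base units: kg * m^2 / s^2
kg·m/s² does NOT reduce to kg * m^2 / s^2; a valid unit for energy would be e.g. J.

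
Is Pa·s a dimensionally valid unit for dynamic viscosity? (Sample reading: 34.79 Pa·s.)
Yes

dynamic viscosity has SI base units: kg / (m * s)
Pa·s reduces to the same SI base units, so it is a valid unit for dynamic viscosity.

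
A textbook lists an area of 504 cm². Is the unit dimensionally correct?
Yes

area has SI base units: m^2
cm² reduces to the same SI base units, so it is a valid unit for area.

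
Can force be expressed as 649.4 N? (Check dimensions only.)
Yes

force has SI base units: kg * m / s^2
N reduces to the same SI base units, so it is a valid unit for force.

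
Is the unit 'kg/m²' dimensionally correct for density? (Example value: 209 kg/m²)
No

density has SI base units: kg / m^3
kg/m² does NOT reduce to kg / m^3; a valid unit for density would be e.g. kg/m³.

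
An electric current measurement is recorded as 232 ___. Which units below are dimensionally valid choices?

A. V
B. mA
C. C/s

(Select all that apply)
B, C

electric current has SI base units: A

Checking each option against A:
  A. V: ✗ does not match
  B. mA: ✓ matches
  C. C/s: ✓ matches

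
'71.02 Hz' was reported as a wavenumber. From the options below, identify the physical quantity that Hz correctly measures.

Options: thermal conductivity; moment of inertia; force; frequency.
frequency

wavenumber should have units dimensionally equivalent to 1 / m (e.g. 1/m).
The given unit 'Hz' reduces to 1 / s. Of the listed options, that is the dimensionality of frequency.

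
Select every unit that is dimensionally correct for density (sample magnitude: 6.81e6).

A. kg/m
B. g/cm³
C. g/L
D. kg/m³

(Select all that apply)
B, C, D

density has SI base units: kg / m^3

Checking each option against kg / m^3:
  A. kg/m: ✗ does not match
  B. g/cm³: ✓ matches
  C. g/L: ✓ matches
  D. kg/m³: ✓ matches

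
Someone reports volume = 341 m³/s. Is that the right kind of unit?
No

volume has SI base units: m^3
m³/s does NOT reduce to m^3; a valid unit for volume would be e.g. m³.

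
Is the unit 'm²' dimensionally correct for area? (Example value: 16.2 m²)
Yes

area has SI base units: m^2
m² reduces to the same SI base units, so it is a valid unit for area.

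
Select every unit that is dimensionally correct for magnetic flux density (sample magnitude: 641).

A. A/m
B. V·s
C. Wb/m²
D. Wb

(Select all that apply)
C

magnetic flux density has SI base units: kg / (A * s^2)

Checking each option against kg / (A * s^2):
  A. A/m: ✗ does not match
  B. V·s: ✗ does not match
  C. Wb/m²: ✓ matches
  D. Wb: ✗ does not match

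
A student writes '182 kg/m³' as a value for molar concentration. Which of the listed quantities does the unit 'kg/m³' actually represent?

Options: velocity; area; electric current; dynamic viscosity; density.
density

molar concentration should have units dimensionally equivalent to mol / m^3 (e.g. mol/m³).
The given unit 'kg/m³' reduces to kg / m^3. Of the listed options, that is the dimensionality of density.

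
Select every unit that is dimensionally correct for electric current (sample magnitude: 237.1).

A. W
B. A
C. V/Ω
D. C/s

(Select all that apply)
B, C, D

electric current has SI base units: A

Checking each option against A:
  A. W: ✗ does not match
  B. A: ✓ matches
  C. V/Ω: ✓ matches
  D. C/s: ✓ matches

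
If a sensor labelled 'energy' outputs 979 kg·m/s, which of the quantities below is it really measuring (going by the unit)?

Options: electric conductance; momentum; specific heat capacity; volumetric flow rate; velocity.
momentum

energy should have units dimensionally equivalent to kg * m^2 / s^2 (e.g. J).
The given unit 'kg·m/s' reduces to kg * m / s. Of the listed options, that is the dimensionality of momentum.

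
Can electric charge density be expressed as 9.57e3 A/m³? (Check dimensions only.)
No

electric charge density has SI base units: A * s / m^3
A/m³ does NOT reduce to A * s / m^3; a valid unit for electric charge density would be e.g. C/m³.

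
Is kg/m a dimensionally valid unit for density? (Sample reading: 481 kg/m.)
No

density has SI base units: kg / m^3
kg/m does NOT reduce to kg / m^3; a valid unit for density would be e.g. kg/m³.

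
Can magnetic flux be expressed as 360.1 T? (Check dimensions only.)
No

magnetic flux has SI base units: kg * m^2 / (A * s^2)
T does NOT reduce to kg * m^2 / (A * s^2); a valid unit for magnetic flux would be e.g. Wb.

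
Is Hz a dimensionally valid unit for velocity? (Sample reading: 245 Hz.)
No

velocity has SI base units: m / s
Hz does NOT reduce to m / s; a valid unit for velocity would be e.g. m/s.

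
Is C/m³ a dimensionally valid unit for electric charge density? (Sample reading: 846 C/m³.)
Yes

electric charge density has SI base units: A * s / m^3
C/m³ reduces to the same SI base units, so it is a valid unit for electric charge density.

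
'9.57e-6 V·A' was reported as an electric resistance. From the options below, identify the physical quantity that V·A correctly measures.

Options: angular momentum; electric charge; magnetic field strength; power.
power

electric resistance should have units dimensionally equivalent to kg * m^2 / (A^2 * s^3) (e.g. Ω).
The given unit 'V·A' reduces to kg * m^2 / s^3. Of the listed options, that is the dimensionality of power.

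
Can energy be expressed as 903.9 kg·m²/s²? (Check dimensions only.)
Yes

energy has SI base units: kg * m^2 / s^2
kg·m²/s² reduces to the same SI base units, so it is a valid unit for energy.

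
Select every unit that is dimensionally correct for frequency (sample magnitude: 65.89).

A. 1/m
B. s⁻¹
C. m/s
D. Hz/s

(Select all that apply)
B

frequency has SI base units: 1 / s

Checking each option against 1 / s:
  A. 1/m: ✗ does not match
  B. s⁻¹: ✓ matches
  C. m/s: ✗ does not match
  D. Hz/s: ✗ does not match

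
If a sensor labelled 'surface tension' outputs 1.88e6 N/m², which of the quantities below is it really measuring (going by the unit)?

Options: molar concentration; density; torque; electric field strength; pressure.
pressure

surface tension should have units dimensionally equivalent to kg / s^2 (e.g. N/m).
The given unit 'N/m²' reduces to kg / (m * s^2). Of the listed options, that is the dimensionality of pressure.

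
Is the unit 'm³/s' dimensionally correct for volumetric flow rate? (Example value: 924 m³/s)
Yes

volumetric flow rate has SI base units: m^3 / s
m³/s reduces to the same SI base units, so it is a valid unit for volumetric flow rate.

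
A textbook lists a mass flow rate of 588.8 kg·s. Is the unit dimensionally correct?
No

mass flow rate has SI base units: kg / s
kg·s does NOT reduce to kg / s; a valid unit for mass flow rate would be e.g. kg/s.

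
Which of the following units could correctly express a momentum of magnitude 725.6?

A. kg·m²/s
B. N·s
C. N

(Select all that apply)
B

momentum has SI base units: kg * m / s

Checking each option against kg * m / s:
  A. kg·m²/s: ✗ does not match
  B. N·s: ✓ matches
  C. N: ✗ does not match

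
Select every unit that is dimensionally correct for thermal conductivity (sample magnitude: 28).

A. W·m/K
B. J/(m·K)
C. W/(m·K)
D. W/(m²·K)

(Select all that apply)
C

thermal conductivity has SI base units: kg * m / (s^3 * K)

Checking each option against kg * m / (s^3 * K):
  A. W·m/K: ✗ does not match
  B. J/(m·K): ✗ does not match
  C. W/(m·K): ✓ matches
  D. W/(m²·K): ✗ does not match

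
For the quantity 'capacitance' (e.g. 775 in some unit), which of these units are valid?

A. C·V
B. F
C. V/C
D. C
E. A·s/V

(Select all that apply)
B, E

capacitance has SI base units: A^2 * s^4 / (kg * m^2)

Checking each option against A^2 * s^4 / (kg * m^2):
  A. C·V: ✗ does not match
  B. F: ✓ matches
  C. V/C: ✗ does not match
  D. C: ✗ does not match
  E. A·s/V: ✓ matches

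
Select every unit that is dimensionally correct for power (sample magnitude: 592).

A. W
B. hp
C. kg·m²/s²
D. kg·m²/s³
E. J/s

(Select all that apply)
A, B, D, E

power has SI base units: kg * m^2 / s^3

Checking each option against kg * m^2 / s^3:
  A. W: ✓ matches
  B. hp: ✓ matches
  C. kg·m²/s²: ✗ does not match
  D. kg·m²/s³: ✓ matches
  E. J/s: ✓ matches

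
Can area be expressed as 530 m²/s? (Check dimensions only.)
No

area has SI base units: m^2
m²/s does NOT reduce to m^2; a valid unit for area would be e.g. m².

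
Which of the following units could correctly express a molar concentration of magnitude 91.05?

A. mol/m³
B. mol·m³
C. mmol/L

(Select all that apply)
A, C

molar concentration has SI base units: mol / m^3

Checking each option against mol / m^3:
  A. mol/m³: ✓ matches
  B. mol·m³: ✗ does not match
  C. mmol/L: ✓ matches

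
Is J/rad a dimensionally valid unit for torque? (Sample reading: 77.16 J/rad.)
Yes

torque has SI base units: kg * m^2 / s^2
J/rad reduces to the same SI base units, so it is a valid unit for torque.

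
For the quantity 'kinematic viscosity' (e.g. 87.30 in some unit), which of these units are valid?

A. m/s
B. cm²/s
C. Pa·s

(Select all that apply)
B

kinematic viscosity has SI base units: m^2 / s

Checking each option against m^2 / s:
  A. m/s: ✗ does not match
  B. cm²/s: ✓ matches
  C. Pa·s: ✗ does not match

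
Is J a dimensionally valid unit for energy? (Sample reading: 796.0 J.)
Yes

energy has SI base units: kg * m^2 / s^2
J reduces to the same SI base units, so it is a valid unit for energy.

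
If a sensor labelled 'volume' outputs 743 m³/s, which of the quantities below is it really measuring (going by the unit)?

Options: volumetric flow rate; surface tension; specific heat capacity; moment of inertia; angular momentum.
volumetric flow rate

volume should have units dimensionally equivalent to m^3 (e.g. m³).
The given unit 'm³/s' reduces to m^3 / s. Of the listed options, that is the dimensionality of volumetric flow rate.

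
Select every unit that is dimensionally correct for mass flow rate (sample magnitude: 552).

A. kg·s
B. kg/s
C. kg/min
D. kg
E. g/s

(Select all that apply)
B, C, E

mass flow rate has SI base units: kg / s

Checking each option against kg / s:
  A. kg·s: ✗ does not match
  B. kg/s: ✓ matches
  C. kg/min: ✓ matches
  D. kg: ✗ does not match
  E. g/s: ✓ matches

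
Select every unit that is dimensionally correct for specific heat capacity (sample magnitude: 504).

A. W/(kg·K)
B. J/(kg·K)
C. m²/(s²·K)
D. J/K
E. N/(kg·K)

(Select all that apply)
B, C

specific heat capacity has SI base units: m^2 / (s^2 * K)

Checking each option against m^2 / (s^2 * K):
  A. W/(kg·K): ✗ does not match
  B. J/(kg·K): ✓ matches
  C. m²/(s²·K): ✓ matches
  D. J/K: ✗ does not match
  E. N/(kg·K): ✗ does not match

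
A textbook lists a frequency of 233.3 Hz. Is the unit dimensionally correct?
Yes

frequency has SI base units: 1 / s
Hz reduces to the same SI base units, so it is a valid unit for frequency.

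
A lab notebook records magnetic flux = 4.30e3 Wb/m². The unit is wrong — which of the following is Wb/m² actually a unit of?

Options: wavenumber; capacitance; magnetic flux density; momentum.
magnetic flux density

magnetic flux should have units dimensionally equivalent to kg * m^2 / (A * s^2) (e.g. Wb).
The given unit 'Wb/m²' reduces to kg / (A * s^2). Of the listed options, that is the dimensionality of magnetic flux density.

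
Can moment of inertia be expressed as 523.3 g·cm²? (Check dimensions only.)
Yes

moment of inertia has SI base units: kg * m^2
g·cm² reduces to the same SI base units, so it is a valid unit for moment of inertia.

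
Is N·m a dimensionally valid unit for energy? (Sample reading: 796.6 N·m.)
Yes

energy has SI base units: kg * m^2 / s^2
N·m reduces to the same SI base units, so it is a valid unit for energy.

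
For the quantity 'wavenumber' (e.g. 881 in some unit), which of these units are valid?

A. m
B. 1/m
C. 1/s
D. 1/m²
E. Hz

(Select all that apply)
B

wavenumber has SI base units: 1 / m

Checking each option against 1 / m:
  A. m: ✗ does not match
  B. 1/m: ✓ matches
  C. 1/s: ✗ does not match
  D. 1/m²: ✗ does not match
  E. Hz: ✗ does not match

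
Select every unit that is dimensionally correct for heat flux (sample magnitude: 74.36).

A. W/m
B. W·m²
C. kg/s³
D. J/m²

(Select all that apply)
C

heat flux has SI base units: kg / s^3

Checking each option against kg / s^3:
  A. W/m: ✗ does not match
  B. W·m²: ✗ does not match
  C. kg/s³: ✓ matches
  D. J/m²: ✗ does not match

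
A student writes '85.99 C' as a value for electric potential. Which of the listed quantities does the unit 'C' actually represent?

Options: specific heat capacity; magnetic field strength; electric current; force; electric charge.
electric charge

electric potential should have units dimensionally equivalent to kg * m^2 / (A * s^3) (e.g. V).
The given unit 'C' reduces to A * s. Of the listed options, that is the dimensionality of electric charge.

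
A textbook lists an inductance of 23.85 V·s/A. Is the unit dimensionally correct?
Yes

inductance has SI base units: kg * m^2 / (A^2 * s^2)
V·s/A reduces to the same SI base units, so it is a valid unit for inductance.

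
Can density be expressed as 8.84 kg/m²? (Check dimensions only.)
No

density has SI base units: kg / m^3
kg/m² does NOT reduce to kg / m^3; a valid unit for density would be e.g. kg/m³.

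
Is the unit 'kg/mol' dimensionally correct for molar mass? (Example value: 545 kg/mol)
Yes

molar mass has SI base units: kg / mol
kg/mol reduces to the same SI base units, so it is a valid unit for molar mass.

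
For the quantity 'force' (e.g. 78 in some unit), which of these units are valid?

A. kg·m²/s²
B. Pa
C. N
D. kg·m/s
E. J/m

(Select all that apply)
C, E

force has SI base units: kg * m / s^2

Checking each option against kg * m / s^2:
  A. kg·m²/s²: ✗ does not match
  B. Pa: ✗ does not match
  C. N: ✓ matches
  D. kg·m/s: ✗ does not match
  E. J/m: ✓ matches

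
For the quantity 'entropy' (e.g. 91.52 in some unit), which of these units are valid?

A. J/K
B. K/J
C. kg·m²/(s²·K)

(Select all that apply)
A, C

entropy has SI base units: kg * m^2 / (s^2 * K)

Checking each option against kg * m^2 / (s^2 * K):
  A. J/K: ✓ matches
  B. K/J: ✗ does not match
  C. kg·m²/(s²·K): ✓ matches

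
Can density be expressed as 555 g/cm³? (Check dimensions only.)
Yes

density has SI base units: kg / m^3
g/cm³ reduces to the same SI base units, so it is a valid unit for density.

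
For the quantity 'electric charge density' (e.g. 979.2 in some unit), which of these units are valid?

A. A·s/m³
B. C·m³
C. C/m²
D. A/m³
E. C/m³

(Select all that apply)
A, E

electric charge density has SI base units: A * s / m^3

Checking each option against A * s / m^3:
  A. A·s/m³: ✓ matches
  B. C·m³: ✗ does not match
  C. C/m²: ✗ does not match
  D. A/m³: ✗ does not match
  E. C/m³: ✓ matches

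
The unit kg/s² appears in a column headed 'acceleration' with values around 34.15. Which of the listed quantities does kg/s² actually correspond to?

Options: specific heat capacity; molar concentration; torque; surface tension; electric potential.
surface tension

acceleration should have units dimensionally equivalent to m / s^2 (e.g. m/s²).
The given unit 'kg/s²' reduces to kg / s^2. Of the listed options, that is the dimensionality of surface tension.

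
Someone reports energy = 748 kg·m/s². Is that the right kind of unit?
No

energy has SI base units: kg * m^2 / s^2
kg·m/s² does NOT reduce to kg * m^2 / s^2; a valid unit for energy would be e.g. J.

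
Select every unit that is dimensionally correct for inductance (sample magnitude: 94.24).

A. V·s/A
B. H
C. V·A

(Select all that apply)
A, B

inductance has SI base units: kg * m^2 / (A^2 * s^2)

Checking each option against kg * m^2 / (A^2 * s^2):
  A. V·s/A: ✓ matches
  B. H: ✓ matches
  C. V·A: ✗ does not match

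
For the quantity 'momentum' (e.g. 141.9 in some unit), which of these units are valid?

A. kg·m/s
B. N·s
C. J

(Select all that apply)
A, B

momentum has SI base units: kg * m / s

Checking each option against kg * m / s:
  A. kg·m/s: ✓ matches
  B. N·s: ✓ matches
  C. J: ✗ does not match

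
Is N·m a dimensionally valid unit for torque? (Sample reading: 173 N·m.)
Yes

torque has SI base units: kg * m^2 / s^2
N·m reduces to the same SI base units, so it is a valid unit for torque.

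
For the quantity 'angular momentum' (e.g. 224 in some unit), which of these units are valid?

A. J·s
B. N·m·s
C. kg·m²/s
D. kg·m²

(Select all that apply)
A, B, C

angular momentum has SI base units: kg * m^2 / s

Checking each option against kg * m^2 / s:
  A. J·s: ✓ matches
  B. N·m·s: ✓ matches
  C. kg·m²/s: ✓ matches
  D. kg·m²: ✗ does not match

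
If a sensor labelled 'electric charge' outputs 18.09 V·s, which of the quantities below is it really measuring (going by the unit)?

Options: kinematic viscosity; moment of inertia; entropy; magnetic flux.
magnetic flux

electric charge should have units dimensionally equivalent to A * s (e.g. C).
The given unit 'V·s' reduces to kg * m^2 / (A * s^2). Of the listed options, that is the dimensionality of magnetic flux.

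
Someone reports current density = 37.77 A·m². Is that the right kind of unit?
No

current density has SI base units: A / m^2
A·m² does NOT reduce to A / m^2; a valid unit for current density would be e.g. A/m².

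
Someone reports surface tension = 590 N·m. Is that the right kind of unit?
No

surface tension has SI base units: kg / s^2
N·m does NOT reduce to kg / s^2; a valid unit for surface tension would be e.g. N/m.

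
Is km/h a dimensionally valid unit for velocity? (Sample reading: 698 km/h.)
Yes

velocity has SI base units: m / s
km/h reduces to the same SI base units, so it is a valid unit for velocity.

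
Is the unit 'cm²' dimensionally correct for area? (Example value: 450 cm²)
Yes

area has SI base units: m^2
cm² reduces to the same SI base units, so it is a valid unit for area.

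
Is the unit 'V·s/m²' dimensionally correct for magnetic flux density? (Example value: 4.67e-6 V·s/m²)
Yes

magnetic flux density has SI base units: kg / (A * s^2)
V·s/m² reduces to the same SI base units, so it is a valid unit for magnetic flux density.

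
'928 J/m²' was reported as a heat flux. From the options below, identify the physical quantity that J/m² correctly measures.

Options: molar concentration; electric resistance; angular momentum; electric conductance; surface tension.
surface tension

heat flux should have units dimensionally equivalent to kg / s^3 (e.g. W/m²).
The given unit 'J/m²' reduces to kg / s^2. Of the listed options, that is the dimensionality of surface tension.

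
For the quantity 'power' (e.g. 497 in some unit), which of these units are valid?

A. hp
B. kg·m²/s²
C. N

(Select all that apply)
A

power has SI base units: kg * m^2 / s^3

Checking each option against kg * m^2 / s^3:
  A. hp: ✓ matches
  B. kg·m²/s²: ✗ does not match
  C. N: ✗ does not match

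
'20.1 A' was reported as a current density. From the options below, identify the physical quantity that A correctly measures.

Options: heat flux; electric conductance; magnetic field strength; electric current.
electric current

current density should have units dimensionally equivalent to A / m^2 (e.g. A/m²).
The given unit 'A' reduces to A. Of the listed options, that is the dimensionality of electric current.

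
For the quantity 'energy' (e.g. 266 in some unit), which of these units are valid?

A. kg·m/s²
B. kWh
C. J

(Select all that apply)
B, C

energy has SI base units: kg * m^2 / s^2

Checking each option against kg * m^2 / s^2:
  A. kg·m/s²: ✗ does not match
  B. kWh: ✓ matches
  C. J: ✓ matches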